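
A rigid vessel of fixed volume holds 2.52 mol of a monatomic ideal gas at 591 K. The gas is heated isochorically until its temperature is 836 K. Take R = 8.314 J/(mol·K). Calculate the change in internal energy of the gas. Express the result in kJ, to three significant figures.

ΔU ≈ 7.70 kJ

Constant volume ⇒ W = 0, so Q = ΔU = nCᵥΔT with Cᵥ = 3R/2 = 12.47 J/(mol·K).
ΔU = (2.52)(12.47)(836 − 591) = 7700 J.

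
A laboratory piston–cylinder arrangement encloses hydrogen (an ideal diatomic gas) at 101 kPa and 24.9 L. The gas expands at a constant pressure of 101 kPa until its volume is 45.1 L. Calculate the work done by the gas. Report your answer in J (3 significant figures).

Isobaric: W = P ΔV.
W = (101 kPa)(45.1 − 24.9 L) = (101)(20.2) = 2040 J.

W ≈ 2040 J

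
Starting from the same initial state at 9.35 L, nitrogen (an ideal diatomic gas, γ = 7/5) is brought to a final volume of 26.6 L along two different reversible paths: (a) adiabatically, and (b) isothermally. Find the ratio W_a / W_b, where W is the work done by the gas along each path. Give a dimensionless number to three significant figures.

W_a / W_b ≈ 0.817

Path (a) adiabatic: W = P₁V₁(1 − (V₁/V₂)^(γ−1))/(γ−1) → W_a/(P₁V₁) = 0.8544.
Path (b) isothermal: W = P₁V₁ ln(V₂/V₁) → W_b/(P₁V₁) = 1.046.
W_a / W_b = 0.8544 / 1.046 = 0.8172.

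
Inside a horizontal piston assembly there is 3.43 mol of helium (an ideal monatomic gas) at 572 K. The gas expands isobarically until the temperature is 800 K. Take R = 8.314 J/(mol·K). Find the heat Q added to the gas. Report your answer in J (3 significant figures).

Q ≈ 16300 J

Isobaric: W = nRΔT = (3.43)(8.314)(228) = 6502 J.
ΔU = nCᵥΔT with Cᵥ = 3R/2: ΔU = (3.43)(12.47)(228) = 9753 J.
Q = ΔU + W = 9753 + 6502 = 16255 J.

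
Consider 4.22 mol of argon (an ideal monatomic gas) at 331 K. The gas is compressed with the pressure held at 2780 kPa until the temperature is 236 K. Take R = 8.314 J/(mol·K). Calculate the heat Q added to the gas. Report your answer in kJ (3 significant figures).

Q ≈ -8.33 kJ

Isobaric: W = nRΔT = (4.22)(8.314)(-95) = -3333 J.
ΔU = nCᵥΔT with Cᵥ = 3R/2: ΔU = (4.22)(12.47)(-95) = -5000 J.
Q = ΔU + W = -5000 − 3333 = -8333 J.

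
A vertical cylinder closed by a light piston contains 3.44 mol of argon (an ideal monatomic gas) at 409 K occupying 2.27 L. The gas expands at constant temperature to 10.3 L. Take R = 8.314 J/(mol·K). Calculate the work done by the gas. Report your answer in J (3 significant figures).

Isothermal: W = nRT ln(V₂/V₁).
W = (3.44)(8.314)(409) × ln(10.3/2.27)
  = 11697 × 1.512
W_by_gas = 17691 J.

W ≈ 17700 J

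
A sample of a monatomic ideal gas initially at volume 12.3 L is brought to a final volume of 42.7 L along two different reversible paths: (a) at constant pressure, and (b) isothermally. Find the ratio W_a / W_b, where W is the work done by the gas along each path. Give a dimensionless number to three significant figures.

Path (a) isobaric: W = P₁(V₂ − V₁) → W_a/(P₁V₁) = 2.472.
Path (b) isothermal: W = P₁V₁ ln(V₂/V₁) → W_b/(P₁V₁) = 1.245.
W_a / W_b = 2.472 / 1.245 = 1.986.

W_a / W_b ≈ 1.99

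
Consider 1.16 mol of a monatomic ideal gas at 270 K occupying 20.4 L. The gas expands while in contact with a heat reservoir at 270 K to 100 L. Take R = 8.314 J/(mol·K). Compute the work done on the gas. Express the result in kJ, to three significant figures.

W ≈ -4.14 kJ

Isothermal: W = nRT ln(V₂/V₁).
W = (1.16)(8.314)(270) × ln(100/20.4)
  = 2604 × 1.59
W_by_gas = 4139 J; work on gas = −W_by = -4139 J.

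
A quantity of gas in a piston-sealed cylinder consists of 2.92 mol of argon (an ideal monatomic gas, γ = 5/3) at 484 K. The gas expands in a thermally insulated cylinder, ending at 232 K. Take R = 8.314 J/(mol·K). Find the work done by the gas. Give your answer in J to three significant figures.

Adiabatic ⇒ Q = 0, so W_by = −ΔU = nCᵥ(T₁ − T₂).
Cᵥ = 3R/2 = 12.47 J/(mol·K).
W = (2.92)(12.47)(484 − 232) = 9177 J.

W ≈ 9180 J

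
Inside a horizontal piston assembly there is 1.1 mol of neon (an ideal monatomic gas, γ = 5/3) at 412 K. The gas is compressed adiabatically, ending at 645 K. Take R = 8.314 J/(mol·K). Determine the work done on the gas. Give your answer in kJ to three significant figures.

W ≈ 3.20 kJ

Adiabatic ⇒ Q = 0, so W_by = −ΔU = nCᵥ(T₁ − T₂).
Cᵥ = 3R/2 = 12.47 J/(mol·K).
W = (1.1)(12.47)(412 − 645) = -3196 J.
Work on gas = −W_by = 3196 J.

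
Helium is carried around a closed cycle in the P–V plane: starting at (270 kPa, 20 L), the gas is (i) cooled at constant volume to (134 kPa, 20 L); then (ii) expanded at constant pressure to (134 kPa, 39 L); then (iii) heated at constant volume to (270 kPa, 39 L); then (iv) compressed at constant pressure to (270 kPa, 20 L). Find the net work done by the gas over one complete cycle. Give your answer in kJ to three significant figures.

W_net ≈ -2.58 kJ

Constant-volume legs do no work.
W(ii) = (134)(39 − 20) = 2546 J; W(iv) = (270)(20 − 39) = -5130 J.
W_net = 2546 − 5130 = -2584 J (the counter-clockwise enclosed area).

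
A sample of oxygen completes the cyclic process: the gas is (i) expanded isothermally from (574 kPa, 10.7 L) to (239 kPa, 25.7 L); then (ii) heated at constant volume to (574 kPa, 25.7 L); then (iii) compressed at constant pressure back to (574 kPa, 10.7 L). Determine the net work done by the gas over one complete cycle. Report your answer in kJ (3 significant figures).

Leg (i): W = PᵢVᵢ ln(V_f/Vᵢ) = (6142) ln(25.7/10.7) = 5382 J.
Leg (ii): W = 0.
Leg (iii): W = PΔV = (574)(10.7 − 25.7) = -8610 J.
W_net = 5382 − 8610 = -3228 J.

W_net ≈ -3.23 kJ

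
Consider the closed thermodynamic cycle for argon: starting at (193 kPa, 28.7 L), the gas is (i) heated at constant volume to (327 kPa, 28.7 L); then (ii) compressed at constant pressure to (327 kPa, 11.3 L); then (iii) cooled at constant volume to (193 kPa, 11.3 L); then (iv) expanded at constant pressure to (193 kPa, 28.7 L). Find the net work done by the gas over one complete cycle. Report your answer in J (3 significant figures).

W_net ≈ -2330 J

Constant-volume legs do no work.
W(ii) = (327)(11.3 − 28.7) = -5690 J; W(iv) = (193)(28.7 − 11.3) = 3358 J.
W_net = -5690 + 3358 = -2332 J (the counter-clockwise enclosed area).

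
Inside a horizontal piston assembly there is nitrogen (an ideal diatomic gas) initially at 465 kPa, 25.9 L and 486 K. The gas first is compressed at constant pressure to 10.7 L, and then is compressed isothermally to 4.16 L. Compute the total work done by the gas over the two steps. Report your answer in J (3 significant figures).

W_total ≈ -11800 J

Step 1 (isobaric): W = PΔV = (465 kPa)(10.7 − 25.9 L) = -7068 J.
After step 1: P = 465 kPa, V = 10.7 L, T = 200.8 K.
Step 2 (isothermal): W = P₁V₁ ln(V₂/V₁) = (4976) ln(4.16/10.7) = -4700 J.
W_total = -7068 − 4700 = -11768 J.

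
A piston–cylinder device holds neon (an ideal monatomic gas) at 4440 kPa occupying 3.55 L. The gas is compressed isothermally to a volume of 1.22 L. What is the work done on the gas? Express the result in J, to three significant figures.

W ≈ 16800 J

Isothermal: W = nRT ln(V₂/V₁) = P₁V₁ ln(V₂/V₁).
P₁V₁ = (4440 kPa)(3.55 L) = 15762 J.
W = 15762 × ln(1.22/3.55) = 15762 × -1.068
W_by_gas = -16835 J; work on gas = −W_by = 16835 J.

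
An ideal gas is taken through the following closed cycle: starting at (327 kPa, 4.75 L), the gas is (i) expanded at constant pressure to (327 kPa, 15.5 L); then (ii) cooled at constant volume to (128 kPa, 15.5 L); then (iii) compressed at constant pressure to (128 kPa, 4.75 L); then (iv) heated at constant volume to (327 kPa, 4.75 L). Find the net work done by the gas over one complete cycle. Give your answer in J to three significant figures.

W_net ≈ 2140 J

Constant-volume legs do no work.
W(i) = (327)(15.5 − 4.75) = 3515 J; W(iii) = (128)(4.75 − 15.5) = -1376 J.
W_net = 3515 − 1376 = 2139 J (the clockwise enclosed area).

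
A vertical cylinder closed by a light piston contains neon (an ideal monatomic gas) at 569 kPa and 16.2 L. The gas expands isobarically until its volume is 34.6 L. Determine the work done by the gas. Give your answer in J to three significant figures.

W ≈ 10500 J

Isobaric: W = P ΔV.
W = (569 kPa)(34.6 − 16.2 L) = (569)(18.4) = 10470 J.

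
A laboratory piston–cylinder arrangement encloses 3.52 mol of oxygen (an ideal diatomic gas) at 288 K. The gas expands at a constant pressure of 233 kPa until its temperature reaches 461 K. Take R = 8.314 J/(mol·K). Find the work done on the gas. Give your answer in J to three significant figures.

W ≈ -5060 J

Isobaric: W = P ΔV = nR ΔT.
W = (3.52)(8.314)(461 − 288) = 5063 J.
Work on gas = −W_by = -5063 J.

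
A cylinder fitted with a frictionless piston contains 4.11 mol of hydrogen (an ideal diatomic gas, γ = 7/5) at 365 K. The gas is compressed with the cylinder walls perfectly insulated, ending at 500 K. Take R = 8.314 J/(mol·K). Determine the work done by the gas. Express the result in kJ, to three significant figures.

Adiabatic ⇒ Q = 0, so W_by = −ΔU = nCᵥ(T₁ − T₂).
Cᵥ = 5R/2 = 20.79 J/(mol·K).
W = (4.11)(20.79)(365 − 500) = -11533 J.

W ≈ -11.5 kJ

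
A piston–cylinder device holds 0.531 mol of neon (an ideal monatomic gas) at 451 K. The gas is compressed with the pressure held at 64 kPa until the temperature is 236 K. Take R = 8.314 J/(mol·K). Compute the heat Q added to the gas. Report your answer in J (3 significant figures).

Q ≈ -2370 J

Isobaric: W = nRΔT = (0.531)(8.314)(-215) = -949.2 J.
ΔU = nCᵥΔT with Cᵥ = 3R/2: ΔU = (0.531)(12.47)(-215) = -1424 J.
Q = ΔU + W = -1424 − 949.2 = -2373 J.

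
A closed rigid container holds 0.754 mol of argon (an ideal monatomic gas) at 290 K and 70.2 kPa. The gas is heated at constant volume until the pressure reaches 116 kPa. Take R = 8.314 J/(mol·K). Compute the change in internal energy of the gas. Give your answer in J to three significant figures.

ΔU ≈ 1780 J

Constant volume ⇒ W = 0, so Q = ΔU = nCᵥΔT with Cᵥ = 3R/2 = 12.47 J/(mol·K).
At constant V, T₂/T₁ = P₂/P₁ ⇒ ΔT = T₁(P₂/P₁ − 1) = 290·(116/70.2 − 1) = 189.2 K.
ΔU = (0.754)(12.47)(189.2) = 1779 J.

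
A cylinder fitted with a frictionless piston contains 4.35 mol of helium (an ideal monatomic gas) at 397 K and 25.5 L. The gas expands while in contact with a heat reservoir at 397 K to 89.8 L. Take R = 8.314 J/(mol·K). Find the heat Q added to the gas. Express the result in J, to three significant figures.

Q ≈ 18100 J

Isothermal ⇒ ΔU = 0, so Q = W = nRT ln(V₂/V₁).
Q = (4.35)(8.314)(397) ln(89.8/25.5) = 14358 × 1.259 = 18075 J.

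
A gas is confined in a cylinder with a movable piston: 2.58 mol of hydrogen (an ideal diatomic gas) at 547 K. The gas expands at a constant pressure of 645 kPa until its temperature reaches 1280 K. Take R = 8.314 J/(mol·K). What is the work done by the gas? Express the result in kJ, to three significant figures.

W ≈ 15.7 kJ

Isobaric: W = P ΔV = nR ΔT.
W = (2.58)(8.314)(1280 − 547) = 15723 J.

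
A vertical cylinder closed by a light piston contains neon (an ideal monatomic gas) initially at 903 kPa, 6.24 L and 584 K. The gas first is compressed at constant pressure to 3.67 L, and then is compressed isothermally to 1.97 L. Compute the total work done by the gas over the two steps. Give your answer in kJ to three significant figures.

W_total ≈ -4.38 kJ

Step 1 (isobaric): W = PΔV = (903 kPa)(3.67 − 6.24 L) = -2321 J.
After step 1: P = 903 kPa, V = 3.67 L, T = 343.5 K.
Step 2 (isothermal): W = P₁V₁ ln(V₂/V₁) = (3314) ln(1.97/3.67) = -2062 J.
W_total = -2321 − 2062 = -4383 J.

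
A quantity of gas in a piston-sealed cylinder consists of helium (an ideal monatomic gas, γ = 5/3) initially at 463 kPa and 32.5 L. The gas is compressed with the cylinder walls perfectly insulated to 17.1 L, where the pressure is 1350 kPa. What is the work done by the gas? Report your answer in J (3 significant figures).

Adiabatic: W = (P₁V₁ − P₂V₂)/(γ − 1) with γ = 5/3.
P₁V₁ = 15048 J, P₂V₂ = 23085 J.
W = (15048 − 23085) / 0.6667 = -12056 J.

W ≈ -12100 J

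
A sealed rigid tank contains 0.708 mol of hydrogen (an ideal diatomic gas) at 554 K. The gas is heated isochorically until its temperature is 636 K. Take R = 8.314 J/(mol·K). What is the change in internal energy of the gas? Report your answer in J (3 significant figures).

Constant volume ⇒ W = 0, so Q = ΔU = nCᵥΔT with Cᵥ = 5R/2 = 20.79 J/(mol·K).
ΔU = (0.708)(20.79)(636 − 554) = 1207 J.

ΔU ≈ 1210 J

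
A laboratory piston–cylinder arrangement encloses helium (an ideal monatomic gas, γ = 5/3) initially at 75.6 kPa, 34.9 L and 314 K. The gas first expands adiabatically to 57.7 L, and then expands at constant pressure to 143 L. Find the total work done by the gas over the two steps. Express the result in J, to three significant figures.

Step 1 (adiabatic): W = (P₁V₁ − P₂V₂)/(γ−1) = (2638 − 1887)/0.667 = 1127 J.
After step 1: P = 32.7 kPa, V = 57.7 L, T = 224.6 K.
Step 2 (isobaric): W = PΔV = (32.7 kPa)(143 − 57.7 L) = 2790 J.
W_total = 1127 + 2790 = 3917 J.

W_total ≈ 3920 J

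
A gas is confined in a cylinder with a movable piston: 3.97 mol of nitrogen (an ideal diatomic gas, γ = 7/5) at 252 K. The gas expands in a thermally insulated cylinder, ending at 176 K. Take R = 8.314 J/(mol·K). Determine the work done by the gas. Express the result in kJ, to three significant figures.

W ≈ 6.27 kJ

Adiabatic ⇒ Q = 0, so W_by = −ΔU = nCᵥ(T₁ − T₂).
Cᵥ = 5R/2 = 20.79 J/(mol·K).
W = (3.97)(20.79)(252 − 176) = 6271 J.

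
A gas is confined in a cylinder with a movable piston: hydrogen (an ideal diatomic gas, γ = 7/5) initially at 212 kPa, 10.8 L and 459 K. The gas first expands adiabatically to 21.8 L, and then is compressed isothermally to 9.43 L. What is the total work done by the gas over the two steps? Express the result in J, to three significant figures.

W_total ≈ -46.8 J

Step 1 (adiabatic): W = (P₁V₁ − P₂V₂)/(γ−1) = (2290 − 1729)/0.4 = 1402 J.
After step 1: P = 79.3 kPa, V = 21.8 L, T = 346.6 K.
Step 2 (isothermal): W = P₁V₁ ln(V₂/V₁) = (1729) ln(9.43/21.8) = -1449 J.
W_total = 1402 − 1449 = -46.78 J.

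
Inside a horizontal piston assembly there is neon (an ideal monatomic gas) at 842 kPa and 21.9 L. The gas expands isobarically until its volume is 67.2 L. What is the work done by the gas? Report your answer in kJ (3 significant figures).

Isobaric: W = P ΔV.
W = (842 kPa)(67.2 − 21.9 L) = (842)(45.3) = 38143 J.

W ≈ 38.1 kJ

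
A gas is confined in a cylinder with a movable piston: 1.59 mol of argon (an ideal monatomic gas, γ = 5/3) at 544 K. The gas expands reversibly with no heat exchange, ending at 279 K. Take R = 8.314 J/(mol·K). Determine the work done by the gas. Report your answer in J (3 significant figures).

W ≈ 5250 J

Adiabatic ⇒ Q = 0, so W_by = −ΔU = nCᵥ(T₁ − T₂).
Cᵥ = 3R/2 = 12.47 J/(mol·K).
W = (1.59)(12.47)(544 − 279) = 5255 J.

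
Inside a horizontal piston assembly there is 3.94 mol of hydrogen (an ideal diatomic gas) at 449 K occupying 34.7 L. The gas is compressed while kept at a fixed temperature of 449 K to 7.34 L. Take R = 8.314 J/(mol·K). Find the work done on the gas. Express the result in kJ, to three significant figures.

Isothermal: W = nRT ln(V₂/V₁).
W = (3.94)(8.314)(449) × ln(7.34/34.7)
  = 14708 × -1.553
W_by_gas = -22847 J; work on gas = −W_by = 22847 J.

W ≈ 22.8 kJ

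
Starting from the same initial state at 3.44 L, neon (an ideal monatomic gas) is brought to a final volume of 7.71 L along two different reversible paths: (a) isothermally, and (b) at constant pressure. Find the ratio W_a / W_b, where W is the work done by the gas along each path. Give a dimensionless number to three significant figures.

Path (a) isothermal: W = P₁V₁ ln(V₂/V₁) → W_a/(P₁V₁) = 0.807.
Path (b) isobaric: W = P₁(V₂ − V₁) → W_b/(P₁V₁) = 1.241.
W_a / W_b = 0.807 / 1.241 = 0.6502.

W_a / W_b ≈ 0.650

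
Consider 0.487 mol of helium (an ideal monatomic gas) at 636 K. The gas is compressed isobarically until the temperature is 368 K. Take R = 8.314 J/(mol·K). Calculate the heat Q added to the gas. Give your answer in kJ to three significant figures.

Isobaric: W = nRΔT = (0.487)(8.314)(-268) = -1085 J.
ΔU = nCᵥΔT with Cᵥ = 3R/2: ΔU = (0.487)(12.47)(-268) = -1628 J.
Q = ΔU + W = -1628 − 1085 = -2713 J.

Q ≈ -2.71 kJ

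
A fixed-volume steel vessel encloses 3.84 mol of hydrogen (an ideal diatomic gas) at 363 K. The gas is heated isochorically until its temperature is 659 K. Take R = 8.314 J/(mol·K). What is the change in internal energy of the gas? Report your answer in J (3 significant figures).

Constant volume ⇒ W = 0, so Q = ΔU = nCᵥΔT with Cᵥ = 5R/2 = 20.79 J/(mol·K).
ΔU = (3.84)(20.79)(659 − 363) = 23625 J.

ΔU ≈ 23600 J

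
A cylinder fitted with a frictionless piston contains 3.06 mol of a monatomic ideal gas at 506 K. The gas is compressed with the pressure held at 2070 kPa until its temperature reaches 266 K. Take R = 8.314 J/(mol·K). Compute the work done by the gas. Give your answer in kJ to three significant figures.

W ≈ -6.11 kJ

Isobaric: W = P ΔV = nR ΔT.
W = (3.06)(8.314)(266 − 506) = -6106 J.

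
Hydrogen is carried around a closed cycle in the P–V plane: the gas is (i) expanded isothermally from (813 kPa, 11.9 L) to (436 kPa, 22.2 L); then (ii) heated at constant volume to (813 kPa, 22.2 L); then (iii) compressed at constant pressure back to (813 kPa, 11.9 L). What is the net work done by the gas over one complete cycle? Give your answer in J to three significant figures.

W_net ≈ -2340 J

Leg (i): W = PᵢVᵢ ln(V_f/Vᵢ) = (9675) ln(22.2/11.9) = 6033 J.
Leg (ii): W = 0.
Leg (iii): W = PΔV = (813)(11.9 − 22.2) = -8374 J.
W_net = 6033 − 8374 = -2341 J.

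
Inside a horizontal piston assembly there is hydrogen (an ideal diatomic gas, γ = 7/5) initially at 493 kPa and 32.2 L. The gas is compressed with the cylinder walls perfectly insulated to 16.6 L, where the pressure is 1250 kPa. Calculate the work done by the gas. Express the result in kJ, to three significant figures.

Adiabatic: W = (P₁V₁ − P₂V₂)/(γ − 1) with γ = 7/5.
P₁V₁ = 15875 J, P₂V₂ = 20750 J.
W = (15875 − 20750) / 0.4 = -12188 J.

W ≈ -12.2 kJ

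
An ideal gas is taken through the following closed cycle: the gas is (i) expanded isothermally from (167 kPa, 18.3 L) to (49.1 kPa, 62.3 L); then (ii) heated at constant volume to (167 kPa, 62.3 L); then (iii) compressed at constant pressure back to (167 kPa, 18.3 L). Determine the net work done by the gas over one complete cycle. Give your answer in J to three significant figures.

W_net ≈ -3600 J

Leg (i): W = PᵢVᵢ ln(V_f/Vᵢ) = (3056) ln(62.3/18.3) = 3744 J.
Leg (ii): W = 0.
Leg (iii): W = PΔV = (167)(18.3 − 62.3) = -7348 J.
W_net = 3744 − 7348 = -3604 J.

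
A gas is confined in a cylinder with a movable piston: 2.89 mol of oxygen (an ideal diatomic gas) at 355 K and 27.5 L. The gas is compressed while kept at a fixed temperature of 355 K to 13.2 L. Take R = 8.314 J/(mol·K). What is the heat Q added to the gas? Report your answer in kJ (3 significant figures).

Isothermal ⇒ ΔU = 0, so Q = W = nRT ln(V₂/V₁).
Q = (2.89)(8.314)(355) ln(13.2/27.5) = 8530 × -0.734 = -6261 J.

Q ≈ -6.26 kJ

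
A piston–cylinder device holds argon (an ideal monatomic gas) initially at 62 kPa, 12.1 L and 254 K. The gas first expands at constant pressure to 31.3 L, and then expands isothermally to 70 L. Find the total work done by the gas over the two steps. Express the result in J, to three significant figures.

Step 1 (isobaric): W = PΔV = (62 kPa)(31.3 − 12.1 L) = 1190 J.
After step 1: P = 62 kPa, V = 31.3 L, T = 657 K.
Step 2 (isothermal): W = P₁V₁ ln(V₂/V₁) = (1941) ln(70/31.3) = 1562 J.
W_total = 1190 + 1562 = 2752 J.

W_total ≈ 2750 J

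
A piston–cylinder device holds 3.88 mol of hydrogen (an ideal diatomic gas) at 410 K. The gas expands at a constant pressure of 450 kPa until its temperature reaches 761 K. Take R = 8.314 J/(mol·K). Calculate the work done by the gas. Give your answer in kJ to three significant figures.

Isobaric: W = P ΔV = nR ΔT.
W = (3.88)(8.314)(761 − 410) = 11323 J.

W ≈ 11.3 kJ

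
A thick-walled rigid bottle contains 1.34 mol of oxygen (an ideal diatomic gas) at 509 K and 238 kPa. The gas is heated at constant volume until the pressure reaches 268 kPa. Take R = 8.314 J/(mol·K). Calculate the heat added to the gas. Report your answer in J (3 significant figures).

Q ≈ 1790 J

Constant volume ⇒ W = 0, so Q = ΔU = nCᵥΔT with Cᵥ = 5R/2 = 20.79 J/(mol·K).
At constant V, T₂/T₁ = P₂/P₁ ⇒ ΔT = T₁(P₂/P₁ − 1) = 509·(268/238 − 1) = 64.16 K.
ΔU = (1.34)(20.79)(64.16) = 1787 J.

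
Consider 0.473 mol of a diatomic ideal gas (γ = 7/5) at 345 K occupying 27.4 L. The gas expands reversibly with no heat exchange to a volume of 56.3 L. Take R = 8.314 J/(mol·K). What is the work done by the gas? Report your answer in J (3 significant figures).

W ≈ 849 J

Adiabatic: TV^(γ−1) = const with γ = 7/5.
T₂ = T₁ (V₁/V₂)^(γ−1) = 345 × (27.4/56.3)^0.4 = 345 × 0.7497 = 258.7 K.
W_by = nCᵥ(T₁ − T₂) = (0.473)(20.79)(345 − 258.7) = 848.9 J.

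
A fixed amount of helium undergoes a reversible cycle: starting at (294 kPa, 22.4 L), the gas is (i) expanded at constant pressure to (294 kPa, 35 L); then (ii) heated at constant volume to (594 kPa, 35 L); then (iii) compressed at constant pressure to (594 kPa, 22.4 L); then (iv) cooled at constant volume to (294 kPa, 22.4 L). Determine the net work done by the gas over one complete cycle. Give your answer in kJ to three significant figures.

Constant-volume legs do no work.
W(i) = (294)(35 − 22.4) = 3704 J; W(iii) = (594)(22.4 − 35) = -7484 J.
W_net = 3704 − 7484 = -3780 J (the counter-clockwise enclosed area).

W_net ≈ -3.78 kJ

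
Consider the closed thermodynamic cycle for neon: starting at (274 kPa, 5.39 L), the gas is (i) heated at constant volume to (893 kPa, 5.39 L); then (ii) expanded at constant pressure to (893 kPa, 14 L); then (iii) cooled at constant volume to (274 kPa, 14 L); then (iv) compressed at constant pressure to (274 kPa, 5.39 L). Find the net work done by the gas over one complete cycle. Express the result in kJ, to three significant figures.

W_net ≈ 5.33 kJ

Constant-volume legs do no work.
W(ii) = (893)(14 − 5.39) = 7689 J; W(iv) = (274)(5.39 − 14) = -2359 J.
W_net = 7689 − 2359 = 5330 J (the clockwise enclosed area).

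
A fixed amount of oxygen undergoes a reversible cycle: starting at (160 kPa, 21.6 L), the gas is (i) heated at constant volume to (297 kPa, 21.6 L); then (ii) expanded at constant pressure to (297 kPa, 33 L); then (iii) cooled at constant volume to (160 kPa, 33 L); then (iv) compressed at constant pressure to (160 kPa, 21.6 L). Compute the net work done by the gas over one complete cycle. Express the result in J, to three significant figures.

W_net ≈ 1560 J

Constant-volume legs do no work.
W(ii) = (297)(33 − 21.6) = 3386 J; W(iv) = (160)(21.6 − 33) = -1824 J.
W_net = 3386 − 1824 = 1562 J (the clockwise enclosed area).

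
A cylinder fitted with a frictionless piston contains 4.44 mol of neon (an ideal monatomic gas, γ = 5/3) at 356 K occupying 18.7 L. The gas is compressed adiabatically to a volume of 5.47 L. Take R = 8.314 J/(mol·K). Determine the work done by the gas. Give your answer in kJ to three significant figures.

Adiabatic: TV^(γ−1) = const with γ = 5/3.
T₂ = T₁ (V₁/V₂)^(γ−1) = 356 × (18.7/5.47)^0.667 = 356 × 2.269 = 807.9 K.
W_by = nCᵥ(T₁ − T₂) = (4.44)(12.47)(356 − 807.9) = -25022 J.

W ≈ -25.0 kJ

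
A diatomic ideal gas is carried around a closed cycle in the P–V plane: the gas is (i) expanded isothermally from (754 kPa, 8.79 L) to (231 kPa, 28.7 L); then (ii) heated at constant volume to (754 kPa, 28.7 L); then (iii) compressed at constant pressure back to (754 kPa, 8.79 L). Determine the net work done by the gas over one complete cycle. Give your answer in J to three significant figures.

W_net ≈ -7170 J

Leg (i): W = PᵢVᵢ ln(V_f/Vᵢ) = (6628) ln(28.7/8.79) = 7842 J.
Leg (ii): W = 0.
Leg (iii): W = PΔV = (754)(8.79 − 28.7) = -15012 J.
W_net = 7842 − 15012 = -7170 J.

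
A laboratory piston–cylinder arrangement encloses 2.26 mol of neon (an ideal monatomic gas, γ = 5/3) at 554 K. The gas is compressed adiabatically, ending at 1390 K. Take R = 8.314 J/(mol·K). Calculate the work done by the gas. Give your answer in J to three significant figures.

W ≈ -23600 J

Adiabatic ⇒ Q = 0, so W_by = −ΔU = nCᵥ(T₁ − T₂).
Cᵥ = 3R/2 = 12.47 J/(mol·K).
W = (2.26)(12.47)(554 − 1390) = -23562 J.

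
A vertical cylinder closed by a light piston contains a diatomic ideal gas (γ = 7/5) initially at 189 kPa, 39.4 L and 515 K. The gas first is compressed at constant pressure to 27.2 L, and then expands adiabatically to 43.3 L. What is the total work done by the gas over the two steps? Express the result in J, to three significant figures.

Step 1 (isobaric): W = PΔV = (189 kPa)(27.2 − 39.4 L) = -2306 J.
After step 1: P = 189 kPa, V = 27.2 L, T = 355.5 K.
Step 2 (adiabatic): W = (P₁V₁ − P₂V₂)/(γ−1) = (5141 − 4268)/0.4 = 2181 J.
W_total = -2306 + 2181 = -124.8 J.

W_total ≈ -125 J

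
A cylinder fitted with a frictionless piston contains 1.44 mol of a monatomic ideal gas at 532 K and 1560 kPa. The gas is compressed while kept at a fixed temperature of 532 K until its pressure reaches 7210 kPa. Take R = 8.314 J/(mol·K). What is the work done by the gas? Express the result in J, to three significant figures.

W ≈ -9750 J

Isothermal process: W = nRT ln(V₂/V₁) = nRT ln(P₁/P₂).
W = (1.44)(8.314)(532) × ln(1560/7210)
  = 6369 × ln(0.2164) = 6369 × -1.531
W_by_gas = -9750 J.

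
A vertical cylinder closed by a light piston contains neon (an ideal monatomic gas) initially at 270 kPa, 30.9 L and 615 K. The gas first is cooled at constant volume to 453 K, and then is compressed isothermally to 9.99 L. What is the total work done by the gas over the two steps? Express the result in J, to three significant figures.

Step 1 (isochoric): W = 0 (constant volume).
After step 1: P = 198.9 kPa (V unchanged).
Step 2 (isothermal): W = P₁V₁ ln(V₂/V₁) = (6145) ln(9.99/30.9) = -6939 J.
W_total = 0 − 6939 = -6939 J.

W_total ≈ -6940 J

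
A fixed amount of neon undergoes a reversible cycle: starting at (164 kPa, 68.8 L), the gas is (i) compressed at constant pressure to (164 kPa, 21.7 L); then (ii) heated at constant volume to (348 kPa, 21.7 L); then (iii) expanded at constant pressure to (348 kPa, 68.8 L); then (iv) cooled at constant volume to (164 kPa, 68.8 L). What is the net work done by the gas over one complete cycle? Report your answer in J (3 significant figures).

Constant-volume legs do no work.
W(i) = (164)(21.7 − 68.8) = -7724 J; W(iii) = (348)(68.8 − 21.7) = 16391 J.
W_net = -7724 + 16391 = 8666 J (the clockwise enclosed area).

W_net ≈ 8670 J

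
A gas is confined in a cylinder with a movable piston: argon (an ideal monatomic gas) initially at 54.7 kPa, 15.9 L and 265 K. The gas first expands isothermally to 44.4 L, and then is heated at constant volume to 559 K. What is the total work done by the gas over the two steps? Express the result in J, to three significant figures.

Step 1 (isothermal): W = P₁V₁ ln(V₂/V₁) = (869.7) ln(44.4/15.9) = 893.1 J.
Step 2 (isochoric): W = 0 (constant volume).
W_total = 893.1 + 0 = 893.1 J.

W_total ≈ 893 J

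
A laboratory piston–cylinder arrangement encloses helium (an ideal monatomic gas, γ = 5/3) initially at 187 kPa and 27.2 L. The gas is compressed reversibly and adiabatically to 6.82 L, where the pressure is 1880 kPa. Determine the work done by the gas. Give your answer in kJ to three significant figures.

Adiabatic: W = (P₁V₁ − P₂V₂)/(γ − 1) with γ = 5/3.
P₁V₁ = 5086 J, P₂V₂ = 12822 J.
W = (5086 − 12822) / 0.6667 = -11603 J.

W ≈ -11.6 kJ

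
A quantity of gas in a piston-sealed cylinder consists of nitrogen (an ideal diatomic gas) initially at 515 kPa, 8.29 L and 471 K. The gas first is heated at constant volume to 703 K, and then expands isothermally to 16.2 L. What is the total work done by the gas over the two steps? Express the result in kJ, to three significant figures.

Step 1 (isochoric): W = 0 (constant volume).
After step 1: P = 768.7 kPa (V unchanged).
Step 2 (isothermal): W = P₁V₁ ln(V₂/V₁) = (6372) ln(16.2/8.29) = 4269 J.
W_total = 0 + 4269 = 4269 J.

W_total ≈ 4.27 kJ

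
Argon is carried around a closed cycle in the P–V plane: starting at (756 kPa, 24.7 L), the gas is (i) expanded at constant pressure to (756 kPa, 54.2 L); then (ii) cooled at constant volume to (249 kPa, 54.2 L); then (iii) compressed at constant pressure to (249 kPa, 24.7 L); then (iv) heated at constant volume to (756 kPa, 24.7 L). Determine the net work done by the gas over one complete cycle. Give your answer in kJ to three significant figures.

Constant-volume legs do no work.
W(i) = (756)(54.2 − 24.7) = 22302 J; W(iii) = (249)(24.7 − 54.2) = -7346 J.
W_net = 22302 − 7346 = 14957 J (the clockwise enclosed area).

W_net ≈ 15.0 kJ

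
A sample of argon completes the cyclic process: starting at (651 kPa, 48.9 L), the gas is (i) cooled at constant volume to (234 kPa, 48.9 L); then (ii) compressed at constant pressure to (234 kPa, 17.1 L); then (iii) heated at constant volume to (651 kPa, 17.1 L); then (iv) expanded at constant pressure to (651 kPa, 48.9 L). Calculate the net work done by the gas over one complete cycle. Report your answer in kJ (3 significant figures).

Constant-volume legs do no work.
W(ii) = (234)(17.1 − 48.9) = -7441 J; W(iv) = (651)(48.9 − 17.1) = 20702 J.
W_net = -7441 + 20702 = 13261 J (the clockwise enclosed area).

W_net ≈ 13.3 kJ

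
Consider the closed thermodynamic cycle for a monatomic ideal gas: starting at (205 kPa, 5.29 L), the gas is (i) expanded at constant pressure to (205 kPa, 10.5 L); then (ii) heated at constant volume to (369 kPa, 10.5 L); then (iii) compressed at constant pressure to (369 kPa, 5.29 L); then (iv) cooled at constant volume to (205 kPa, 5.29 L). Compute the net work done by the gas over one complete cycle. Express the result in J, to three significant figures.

Constant-volume legs do no work.
W(i) = (205)(10.5 − 5.29) = 1068 J; W(iii) = (369)(5.29 − 10.5) = -1922 J.
W_net = 1068 − 1922 = -854.4 J (the counter-clockwise enclosed area).

W_net ≈ -854 J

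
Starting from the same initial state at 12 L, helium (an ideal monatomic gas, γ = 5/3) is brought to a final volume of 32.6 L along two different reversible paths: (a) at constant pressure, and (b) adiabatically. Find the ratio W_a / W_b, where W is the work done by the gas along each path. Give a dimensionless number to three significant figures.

Path (a) isobaric: W = P₁(V₂ − V₁) → W_a/(P₁V₁) = 1.717.
Path (b) adiabatic: W = P₁V₁(1 − (V₁/V₂)^(γ−1))/(γ−1) → W_b/(P₁V₁) = 0.7296.
W_a / W_b = 1.717 / 0.7296 = 2.353.

W_a / W_b ≈ 2.35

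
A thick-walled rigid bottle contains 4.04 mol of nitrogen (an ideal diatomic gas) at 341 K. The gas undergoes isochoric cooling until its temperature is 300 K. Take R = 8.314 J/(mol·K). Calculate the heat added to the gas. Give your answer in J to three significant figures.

Constant volume ⇒ W = 0, so Q = ΔU = nCᵥΔT with Cᵥ = 5R/2 = 20.79 J/(mol·K).
ΔU = (4.04)(20.79)(300 − 341) = -3443 J.

Q ≈ -3440 J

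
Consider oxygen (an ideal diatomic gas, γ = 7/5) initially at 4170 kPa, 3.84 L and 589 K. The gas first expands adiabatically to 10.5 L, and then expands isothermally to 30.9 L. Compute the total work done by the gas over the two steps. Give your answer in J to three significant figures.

W_total ≈ 24800 J

Step 1 (adiabatic): W = (P₁V₁ − P₂V₂)/(γ−1) = (16013 − 10708)/0.4 = 13261 J.
After step 1: P = 1020 kPa, V = 10.5 L, T = 393.9 K.
Step 2 (isothermal): W = P₁V₁ ln(V₂/V₁) = (10708) ln(30.9/10.5) = 11558 J.
W_total = 13261 + 11558 = 24819 J.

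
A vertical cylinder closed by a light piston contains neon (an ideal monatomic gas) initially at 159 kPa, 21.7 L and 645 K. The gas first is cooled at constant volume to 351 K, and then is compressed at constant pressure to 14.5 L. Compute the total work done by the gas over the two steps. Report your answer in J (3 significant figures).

W_total ≈ -623 J

Step 1 (isochoric): W = 0 (constant volume).
After step 1: P = 86.53 kPa (V unchanged).
Step 2 (isobaric): W = PΔV = (86.53 kPa)(14.5 − 21.7 L) = -623 J.
W_total = 0 − 623 = -623 J.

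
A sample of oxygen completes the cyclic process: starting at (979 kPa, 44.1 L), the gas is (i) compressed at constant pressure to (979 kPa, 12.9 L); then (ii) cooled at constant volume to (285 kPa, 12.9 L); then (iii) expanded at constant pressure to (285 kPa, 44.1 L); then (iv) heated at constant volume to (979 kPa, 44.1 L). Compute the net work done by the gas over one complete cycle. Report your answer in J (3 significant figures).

Constant-volume legs do no work.
W(i) = (979)(12.9 − 44.1) = -30545 J; W(iii) = (285)(44.1 − 12.9) = 8892 J.
W_net = -30545 + 8892 = -21653 J (the counter-clockwise enclosed area).

W_net ≈ -21700 J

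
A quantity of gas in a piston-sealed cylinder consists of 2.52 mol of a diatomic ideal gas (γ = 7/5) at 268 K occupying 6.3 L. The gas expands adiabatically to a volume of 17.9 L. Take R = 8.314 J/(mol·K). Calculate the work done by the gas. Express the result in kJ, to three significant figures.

Adiabatic: TV^(γ−1) = const with γ = 7/5.
T₂ = T₁ (V₁/V₂)^(γ−1) = 268 × (6.3/17.9)^0.4 = 268 × 0.6586 = 176.5 K.
W_by = nCᵥ(T₁ − T₂) = (2.52)(20.79)(268 − 176.5) = 4793 J.

W ≈ 4.79 kJ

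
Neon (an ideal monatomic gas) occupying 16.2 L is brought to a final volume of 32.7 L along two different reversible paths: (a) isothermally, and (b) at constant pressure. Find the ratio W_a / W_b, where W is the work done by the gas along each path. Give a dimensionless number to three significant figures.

Path (a) isothermal: W = P₁V₁ ln(V₂/V₁) → W_a/(P₁V₁) = 0.7024.
Path (b) isobaric: W = P₁(V₂ − V₁) → W_b/(P₁V₁) = 1.019.
W_a / W_b = 0.7024 / 1.019 = 0.6896.

W_a / W_b ≈ 0.690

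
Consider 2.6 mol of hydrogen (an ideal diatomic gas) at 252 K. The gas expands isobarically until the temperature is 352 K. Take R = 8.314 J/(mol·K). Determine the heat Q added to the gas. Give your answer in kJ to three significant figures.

Q ≈ 7.57 kJ

Isobaric: W = nRΔT = (2.6)(8.314)(100) = 2162 J.
ΔU = nCᵥΔT with Cᵥ = 5R/2: ΔU = (2.6)(20.79)(100) = 5404 J.
Q = ΔU + W = 5404 + 2162 = 7566 J.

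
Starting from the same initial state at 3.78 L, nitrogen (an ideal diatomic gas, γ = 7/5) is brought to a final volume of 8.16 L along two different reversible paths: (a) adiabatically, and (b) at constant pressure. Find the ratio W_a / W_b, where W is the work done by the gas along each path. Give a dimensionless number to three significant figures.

Path (a) adiabatic: W = P₁V₁(1 − (V₁/V₂)^(γ−1))/(γ−1) → W_a/(P₁V₁) = 0.6624.
Path (b) isobaric: W = P₁(V₂ − V₁) → W_b/(P₁V₁) = 1.159.
W_a / W_b = 0.6624 / 1.159 = 0.5716.

W_a / W_b ≈ 0.572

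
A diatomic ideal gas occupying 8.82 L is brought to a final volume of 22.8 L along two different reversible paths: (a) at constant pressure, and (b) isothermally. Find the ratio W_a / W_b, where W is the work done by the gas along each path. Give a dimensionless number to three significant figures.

W_a / W_b ≈ 1.67

Path (a) isobaric: W = P₁(V₂ − V₁) → W_a/(P₁V₁) = 1.585.
Path (b) isothermal: W = P₁V₁ ln(V₂/V₁) → W_b/(P₁V₁) = 0.9497.
W_a / W_b = 1.585 / 0.9497 = 1.669.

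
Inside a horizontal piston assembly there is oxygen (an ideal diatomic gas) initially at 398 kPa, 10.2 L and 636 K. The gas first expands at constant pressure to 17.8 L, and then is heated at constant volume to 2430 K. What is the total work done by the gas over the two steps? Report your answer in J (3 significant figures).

Step 1 (isobaric): W = PΔV = (398 kPa)(17.8 − 10.2 L) = 3025 J.
Step 2 (isochoric): W = 0 (constant volume).
W_total = 3025 + 0 = 3025 J.

W_total ≈ 3020 J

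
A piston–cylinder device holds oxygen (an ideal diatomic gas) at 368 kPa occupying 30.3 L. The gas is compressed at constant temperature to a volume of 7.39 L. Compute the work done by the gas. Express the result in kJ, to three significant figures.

W ≈ -15.7 kJ

Isothermal: W = nRT ln(V₂/V₁) = P₁V₁ ln(V₂/V₁).
P₁V₁ = (368 kPa)(30.3 L) = 11150 J.
W = 11150 × ln(7.39/30.3) = 11150 × -1.411
W_by_gas = -15733 J.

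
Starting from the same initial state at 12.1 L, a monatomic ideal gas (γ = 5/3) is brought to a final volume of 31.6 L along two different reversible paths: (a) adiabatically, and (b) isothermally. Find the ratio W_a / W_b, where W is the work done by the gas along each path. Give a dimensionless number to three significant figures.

W_a / W_b ≈ 0.739

Path (a) adiabatic: W = P₁V₁(1 − (V₁/V₂)^(γ−1))/(γ−1) → W_a/(P₁V₁) = 0.709.
Path (b) isothermal: W = P₁V₁ ln(V₂/V₁) → W_b/(P₁V₁) = 0.96.
W_a / W_b = 0.709 / 0.96 = 0.7386.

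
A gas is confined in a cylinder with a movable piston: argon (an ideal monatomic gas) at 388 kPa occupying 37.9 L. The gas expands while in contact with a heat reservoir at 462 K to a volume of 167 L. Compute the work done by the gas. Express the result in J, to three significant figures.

W ≈ 21800 J

Isothermal: W = nRT ln(V₂/V₁) = P₁V₁ ln(V₂/V₁).
P₁V₁ = (388 kPa)(37.9 L) = 14705 J.
W = 14705 × ln(167/37.9) = 14705 × 1.483
W_by_gas = 21808 J.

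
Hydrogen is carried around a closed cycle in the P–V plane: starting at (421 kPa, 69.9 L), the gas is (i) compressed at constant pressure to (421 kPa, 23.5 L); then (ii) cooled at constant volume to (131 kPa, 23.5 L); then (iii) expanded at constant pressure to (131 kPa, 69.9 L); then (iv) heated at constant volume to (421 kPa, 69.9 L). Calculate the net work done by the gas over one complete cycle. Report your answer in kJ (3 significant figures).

W_net ≈ -13.5 kJ

Constant-volume legs do no work.
W(i) = (421)(23.5 − 69.9) = -19534 J; W(iii) = (131)(69.9 − 23.5) = 6078 J.
W_net = -19534 + 6078 = -13456 J (the counter-clockwise enclosed area).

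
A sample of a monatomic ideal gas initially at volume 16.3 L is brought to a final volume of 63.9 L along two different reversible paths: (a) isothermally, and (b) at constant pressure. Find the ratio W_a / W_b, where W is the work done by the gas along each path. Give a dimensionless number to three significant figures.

Path (a) isothermal: W = P₁V₁ ln(V₂/V₁) → W_a/(P₁V₁) = 1.366.
Path (b) isobaric: W = P₁(V₂ − V₁) → W_b/(P₁V₁) = 2.92.
W_a / W_b = 1.366 / 2.92 = 0.4678.

W_a / W_b ≈ 0.468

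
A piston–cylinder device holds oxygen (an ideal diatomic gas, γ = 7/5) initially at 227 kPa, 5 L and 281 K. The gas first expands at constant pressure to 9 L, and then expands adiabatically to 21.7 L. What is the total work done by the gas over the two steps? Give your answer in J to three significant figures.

Step 1 (isobaric): W = PΔV = (227 kPa)(9 − 5 L) = 908 J.
After step 1: P = 227 kPa, V = 9 L, T = 505.8 K.
Step 2 (adiabatic): W = (P₁V₁ − P₂V₂)/(γ−1) = (2043 − 1437)/0.4 = 1516 J.
W_total = 908 + 1516 = 2424 J.

W_total ≈ 2420 J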